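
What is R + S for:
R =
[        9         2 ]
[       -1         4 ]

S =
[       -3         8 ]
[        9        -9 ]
R + S =
[        6        10 ]
[        8        -5 ]

Matrix addition is elementwise: (R+S)[i][j] = R[i][j] + S[i][j].
  (R+S)[0][0] = (9) + (-3) = 6
  (R+S)[0][1] = (2) + (8) = 10
  (R+S)[1][0] = (-1) + (9) = 8
  (R+S)[1][1] = (4) + (-9) = -5
R + S =
[        6        10 ]
[        8        -5 ]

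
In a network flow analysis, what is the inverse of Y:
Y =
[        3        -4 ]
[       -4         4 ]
det(Y) = -4
Y⁻¹ =
[       -1        -1 ]
[       -1      -3/4 ]

For a 2×2 matrix Y = [[a, b], [c, d]] with det(Y) ≠ 0, Y⁻¹ = (1/det(Y)) * [[d, -b], [-c, a]].
det(Y) = (3)*(4) - (-4)*(-4) = 12 - 16 = -4.
Y⁻¹ = (1/-4) * [[4, 4], [4, 3]].
Dividing each entry by -4 and reducing:
Y⁻¹ =
[       -1        -1 ]
[       -1      -3/4 ]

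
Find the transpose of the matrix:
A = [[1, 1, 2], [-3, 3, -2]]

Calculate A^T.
[[1, -3], [1, 3], [2, -2]]

The transpose sends entry (i,j) to (j,i); rows become columns.
Row 0 of A: [1, 1, 2] -> column 0 of A^T.
Row 1 of A: [-3, 3, -2] -> column 1 of A^T.
A^T = [[1, -3], [1, 3], [2, -2]]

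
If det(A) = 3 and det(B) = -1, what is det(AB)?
-3

Use the multiplicative property of determinants: det(AB) = det(A)*det(B).
det(AB) = (3)*(-1) = -3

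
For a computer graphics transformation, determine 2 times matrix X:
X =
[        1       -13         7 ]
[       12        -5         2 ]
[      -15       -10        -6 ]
2X =
[        2       -26        14 ]
[       24       -10         4 ]
[      -30       -20       -12 ]

Scalar multiplication is elementwise: (2X)[i][j] = 2 * X[i][j].
  (2X)[0][0] = 2 * (1) = 2
  (2X)[0][1] = 2 * (-13) = -26
  (2X)[0][2] = 2 * (7) = 14
  (2X)[1][0] = 2 * (12) = 24
  (2X)[1][1] = 2 * (-5) = -10
  (2X)[1][2] = 2 * (2) = 4
  (2X)[2][0] = 2 * (-15) = -30
  (2X)[2][1] = 2 * (-10) = -20
  (2X)[2][2] = 2 * (-6) = -12
2X =
[        2       -26        14 ]
[       24       -10         4 ]
[      -30       -20       -12 ]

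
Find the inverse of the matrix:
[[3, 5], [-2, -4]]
[[2, 5/2], [-1, -3/2]]

For [[a,b],[c,d]], inverse = (1/det)·[[d,-b],[-c,a]]
det = 3·-4 - 5·-2 = -2
Inverse = (1/-2)·[[-4, -5], [2, 3]]
        = [[2, 5/2], [-1, -3/2]]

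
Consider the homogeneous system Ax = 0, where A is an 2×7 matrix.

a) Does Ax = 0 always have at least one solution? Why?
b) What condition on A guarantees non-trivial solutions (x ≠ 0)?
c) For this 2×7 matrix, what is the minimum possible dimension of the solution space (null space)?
a) Yes, x = 0 is always a solution. b) When A has linearly dependent columns (rank < n). c) Minimum nullity = 5.

a) x = 0 satisfies A·0 = 0, so the zero vector is always a solution.
b) Non-trivial solutions exist iff the columns of A are linearly dependent, equivalently rank(A) < n (the number of columns).
c) By rank-nullity, rank(A) + nullity(A) = n = 7. Since A has only 2 rows, rank(A) ≤ 2, so nullity(A) ≥ 7 - 2 = 5.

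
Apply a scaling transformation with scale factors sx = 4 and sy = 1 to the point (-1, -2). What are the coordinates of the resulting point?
(-4, -2)

Scaling matrix:
[[4, 0], [0, 1]]
Result: (-1 × 4, -2 × 1) = (-4, -2)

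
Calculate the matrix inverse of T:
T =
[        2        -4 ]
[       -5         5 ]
det(T) = -10
T⁻¹ =
[     -1/2      -2/5 ]
[     -1/2      -1/5 ]

For a 2×2 matrix T = [[a, b], [c, d]] with det(T) ≠ 0, T⁻¹ = (1/det(T)) * [[d, -b], [-c, a]].
det(T) = (2)*(5) - (-4)*(-5) = 10 - 20 = -10.
T⁻¹ = (1/-10) * [[5, 4], [5, 2]].
Dividing each entry by -10 and reducing:
T⁻¹ =
[     -1/2      -2/5 ]
[     -1/2      -1/5 ]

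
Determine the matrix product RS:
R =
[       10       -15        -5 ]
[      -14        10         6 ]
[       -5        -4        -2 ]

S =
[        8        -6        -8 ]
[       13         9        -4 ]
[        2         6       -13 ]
RS =
[     -125      -225        45 ]
[       30       210        -6 ]
[      -96       -18        82 ]

Matrix multiplication: (RS)[i][j] = sum over k of R[i][k] * S[k][j].
  (RS)[0][0] = (10)*(8) + (-15)*(13) + (-5)*(2) = -125
  (RS)[0][1] = (10)*(-6) + (-15)*(9) + (-5)*(6) = -225
  (RS)[0][2] = (10)*(-8) + (-15)*(-4) + (-5)*(-13) = 45
  (RS)[1][0] = (-14)*(8) + (10)*(13) + (6)*(2) = 30
  (RS)[1][1] = (-14)*(-6) + (10)*(9) + (6)*(6) = 210
  (RS)[1][2] = (-14)*(-8) + (10)*(-4) + (6)*(-13) = -6
  (RS)[2][0] = (-5)*(8) + (-4)*(13) + (-2)*(2) = -96
  (RS)[2][1] = (-5)*(-6) + (-4)*(9) + (-2)*(6) = -18
  (RS)[2][2] = (-5)*(-8) + (-4)*(-4) + (-2)*(-13) = 82
RS =
[     -125      -225        45 ]
[       30       210        -6 ]
[      -96       -18        82 ]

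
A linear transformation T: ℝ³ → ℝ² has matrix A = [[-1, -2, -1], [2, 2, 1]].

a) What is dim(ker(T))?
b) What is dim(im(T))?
dim(ker) = 1, dim(im) = 2

The two rows are not scalar multiples of one another (no single k satisfies row 2 = k × row 1), so they are linearly independent.
Thus rank(A) = 2.
dim(im(T)) = rank(A) = 2.
By the rank-nullity theorem applied to T: ℝ³ → ℝ², rank(A) + nullity(A) = 3 (the domain dimension), so dim(ker(T)) = 3 - 2 = 1.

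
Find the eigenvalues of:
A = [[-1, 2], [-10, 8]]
λ = 3, 4

Solve det(A - λI) = 0. For a 2×2 matrix this is λ² - (trace)λ + det = 0.
trace(A) = -1 + 8 = 7.
det(A) = (-1)*(8) - (2)*(-10) = -8 + 20 = 12.
Characteristic equation: λ² - (7)λ + (12) = 0.
Discriminant: (7)² - 4*(12) = 49 - 48 = 1.
Roots: λ = (7 ± √1) / 2 = 3, 4.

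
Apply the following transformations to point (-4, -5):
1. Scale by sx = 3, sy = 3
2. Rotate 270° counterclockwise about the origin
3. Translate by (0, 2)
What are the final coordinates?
(-15, 14)

Step 1: Scale → (-12, -15)
Step 2: Rotate 270° → (-15, 12)
Step 3: Translate → (-15, 14)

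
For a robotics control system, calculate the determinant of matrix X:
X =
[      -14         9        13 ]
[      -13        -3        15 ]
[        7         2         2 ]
det(X) = 1618

Expand along row 0 (cofactor expansion): det(X) = a*(e*i - f*h) - b*(d*i - f*g) + c*(d*h - e*g), where the 3×3 is [[a, b, c], [d, e, f], [g, h, i]].
Minor M_00 = (-3)*(2) - (15)*(2) = -6 - 30 = -36.
Minor M_01 = (-13)*(2) - (15)*(7) = -26 - 105 = -131.
Minor M_02 = (-13)*(2) - (-3)*(7) = -26 + 21 = -5.
det(X) = (-14)*(-36) - (9)*(-131) + (13)*(-5) = 504 + 1179 - 65 = 1618.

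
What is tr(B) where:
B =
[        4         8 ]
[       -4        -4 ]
tr(B) = 4 - 4 = 0

The trace of a square matrix is the sum of its diagonal entries.
Diagonal entries of B: B[0][0] = 4, B[1][1] = -4.
tr(B) = 4 - 4 = 0.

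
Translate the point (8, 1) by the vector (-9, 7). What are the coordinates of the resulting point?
(-1, 8)

Translation by (-9, 7):
x' = 8 + -9 = -1
y' = 1 + 7 = 8
Homogeneous matrix: [[1, 0, -9], [0, 1, 7], [0, 0, 1]]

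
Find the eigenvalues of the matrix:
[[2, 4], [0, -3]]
λ = -3 and λ = 2

Characteristic equation: det(A - λI) = 0
λ² - (trace)λ + (det) = 0
λ² - (-1)λ + (-6) = 0
λ² + 1λ - 6 = 0
Solving: λ = -3, 2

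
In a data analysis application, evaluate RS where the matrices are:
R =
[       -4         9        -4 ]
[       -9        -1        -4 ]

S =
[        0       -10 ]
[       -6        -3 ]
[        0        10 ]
RS =
[      -54       -27 ]
[        6        53 ]

Matrix multiplication: (RS)[i][j] = sum over k of R[i][k] * S[k][j].
  (RS)[0][0] = (-4)*(0) + (9)*(-6) + (-4)*(0) = -54
  (RS)[0][1] = (-4)*(-10) + (9)*(-3) + (-4)*(10) = -27
  (RS)[1][0] = (-9)*(0) + (-1)*(-6) + (-4)*(0) = 6
  (RS)[1][1] = (-9)*(-10) + (-1)*(-3) + (-4)*(10) = 53
RS =
[      -54       -27 ]
[        6        53 ]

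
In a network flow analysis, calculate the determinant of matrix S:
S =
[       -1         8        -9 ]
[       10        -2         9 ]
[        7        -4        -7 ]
det(S) = 1248

Expand along row 0 (cofactor expansion): det(S) = a*(e*i - f*h) - b*(d*i - f*g) + c*(d*h - e*g), where the 3×3 is [[a, b, c], [d, e, f], [g, h, i]].
Minor M_00 = (-2)*(-7) - (9)*(-4) = 14 + 36 = 50.
Minor M_01 = (10)*(-7) - (9)*(7) = -70 - 63 = -133.
Minor M_02 = (10)*(-4) - (-2)*(7) = -40 + 14 = -26.
det(S) = (-1)*(50) - (8)*(-133) + (-9)*(-26) = -50 + 1064 + 234 = 1248.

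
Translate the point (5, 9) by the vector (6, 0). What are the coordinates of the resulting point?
(11, 9)

Translation by (6, 0):
x' = 5 + 6 = 11
y' = 9 + 0 = 9
Homogeneous matrix: [[1, 0, 6], [0, 1, 0], [0, 0, 1]]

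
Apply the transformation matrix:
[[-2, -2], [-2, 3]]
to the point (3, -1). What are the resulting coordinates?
(-4, -9)

Matrix multiplication:
[[-2, -2], [-2, 3]] × [3, -1]ᵀ
= [-2×3 + -2×-1, -2×3 + 3×-1]ᵀ
= [-4.0000, -9.0000]ᵀ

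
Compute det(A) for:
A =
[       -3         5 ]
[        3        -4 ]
det(A) = -3

For a 2×2 matrix [[a, b], [c, d]], det = a*d - b*c.
det(A) = (-3)*(-4) - (5)*(3) = 12 - 15 = -3.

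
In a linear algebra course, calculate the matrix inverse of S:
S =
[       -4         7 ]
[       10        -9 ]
det(S) = -34
S⁻¹ =
[     9/34      7/34 ]
[     5/17      2/17 ]

For a 2×2 matrix S = [[a, b], [c, d]] with det(S) ≠ 0, S⁻¹ = (1/det(S)) * [[d, -b], [-c, a]].
det(S) = (-4)*(-9) - (7)*(10) = 36 - 70 = -34.
S⁻¹ = (1/-34) * [[-9, -7], [-10, -4]].
Dividing each entry by -34 and reducing:
S⁻¹ =
[     9/34      7/34 ]
[     5/17      2/17 ]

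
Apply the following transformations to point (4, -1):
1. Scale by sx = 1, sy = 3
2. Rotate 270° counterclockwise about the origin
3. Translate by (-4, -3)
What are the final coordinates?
(-7, -7)

Step 1: Scale → (4, -3)
Step 2: Rotate 270° → (-3, -4)
Step 3: Translate → (-7, -7)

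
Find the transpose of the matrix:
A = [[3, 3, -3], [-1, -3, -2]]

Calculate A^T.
[[3, -1], [3, -3], [-3, -2]]

The transpose sends entry (i,j) to (j,i); rows become columns.
Row 0 of A: [3, 3, -3] -> column 0 of A^T.
Row 1 of A: [-1, -3, -2] -> column 1 of A^T.
A^T = [[3, -1], [3, -3], [-3, -2]]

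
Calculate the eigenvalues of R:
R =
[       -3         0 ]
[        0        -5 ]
λ = -5, -3

Solve det(R - λI) = 0. For a 2×2 matrix the characteristic equation is λ² - (trace)λ + det = 0.
trace(R) = a + d = -3 - 5 = -8.
det(R) = a*d - b*c = (-3)*(-5) - (0)*(0) = 15 - 0 = 15.
Characteristic equation: λ² - (-8)λ + (15) = 0.
Discriminant = (-8)² - 4*(15) = 64 - 60 = 4.
λ = (-8 ± √4) / 2 = (-8 ± 2) / 2 = -5, -3.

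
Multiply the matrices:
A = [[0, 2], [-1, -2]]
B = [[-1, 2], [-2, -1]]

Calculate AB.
[[-4, -2], [5, 0]]

Each entry (i,j) of AB = sum over k of A[i][k]*B[k][j].
(AB)[0][0] = (0)*(-1) + (2)*(-2) = -4
(AB)[0][1] = (0)*(2) + (2)*(-1) = -2
(AB)[1][0] = (-1)*(-1) + (-2)*(-2) = 5
(AB)[1][1] = (-1)*(2) + (-2)*(-1) = 0
AB = [[-4, -2], [5, 0]]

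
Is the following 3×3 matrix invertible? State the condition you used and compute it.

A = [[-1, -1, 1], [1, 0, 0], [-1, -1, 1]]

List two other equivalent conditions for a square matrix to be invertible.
No, not invertible; det(A) = 0 (two rows are equal, so the rows are linearly dependent). Equivalent conditions (failing for this A): rank(A) < 3; Ax = 0 has non-trivial solutions; 0 is an eigenvalue; the columns are linearly dependent.

To check invertibility, compute det(A).
In this matrix, row 0 and the last row are identical, so one row is a scalar multiple of another and the rows are linearly dependent.
A matrix with linearly dependent rows has det = 0 and is not invertible.
Equivalent failed conditions:
- rank(A) < 3.
- Ax = 0 has non-trivial solutions.
- 0 is an eigenvalue.
- The columns are linearly dependent.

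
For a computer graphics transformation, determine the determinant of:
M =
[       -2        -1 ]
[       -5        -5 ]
det(M) = 5

For a 2×2 matrix [[a, b], [c, d]], det = a*d - b*c.
det(M) = (-2)*(-5) - (-1)*(-5) = 10 - 5 = 5.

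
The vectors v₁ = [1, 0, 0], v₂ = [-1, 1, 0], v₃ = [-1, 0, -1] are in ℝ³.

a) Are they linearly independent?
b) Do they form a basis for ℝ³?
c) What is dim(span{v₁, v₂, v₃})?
Yes independent, yes basis, dim = 3

Stack v₁, v₂, v₃ as rows of a 3×3 matrix.
[[1, 0, 0]; [-1, 1, 0]; [-1, 0, -1]] is already lower triangular with nonzero diagonal entries (1, 1, -1), so its determinant is the product of the diagonal entries, det = (1)·(1)·(-1) = -1 ≠ 0, and the rows are linearly independent.
Three linearly independent vectors in ℝ³ form a basis for ℝ³, so dim(span{v₁,v₂,v₃}) = 3.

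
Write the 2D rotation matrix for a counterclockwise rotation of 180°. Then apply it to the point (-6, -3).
R = [[-1, 0], [0, -1]]; R·(-6, -3) = (6, 3)

Rotation matrix formula: R(θ) = [[cos θ, -sin θ], [sin θ, cos θ]]
For θ = 180°:
cos(180°) = -1
sin(180°) = 0
R = [[-1, 0], [0, -1]]
Apply to (-6, -3): [-1·-6 + (0)·-3, 0·-6 + -1·-3] = (6, 3)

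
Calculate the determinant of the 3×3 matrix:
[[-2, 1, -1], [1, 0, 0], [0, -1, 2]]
-1

Expansion along first row:
det = -2·det([[0,0],[-1,2]]) - 1·det([[1,0],[0,2]]) + -1·det([[1,0],[0,-1]])
    = -2·(0·2 - 0·-1) - 1·(1·2 - 0·0) + -1·(1·-1 - 0·0)
    = -2·0 - 1·2 + -1·-1
    = 0 + -2 + 1 = -1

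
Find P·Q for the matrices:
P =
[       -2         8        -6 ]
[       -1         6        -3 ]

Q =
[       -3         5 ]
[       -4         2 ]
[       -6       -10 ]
PQ =
[       10        66 ]
[       -3        37 ]

Matrix multiplication: (PQ)[i][j] = sum over k of P[i][k] * Q[k][j].
  (PQ)[0][0] = (-2)*(-3) + (8)*(-4) + (-6)*(-6) = 10
  (PQ)[0][1] = (-2)*(5) + (8)*(2) + (-6)*(-10) = 66
  (PQ)[1][0] = (-1)*(-3) + (6)*(-4) + (-3)*(-6) = -3
  (PQ)[1][1] = (-1)*(5) + (6)*(2) + (-3)*(-10) = 37
PQ =
[       10        66 ]
[       -3        37 ]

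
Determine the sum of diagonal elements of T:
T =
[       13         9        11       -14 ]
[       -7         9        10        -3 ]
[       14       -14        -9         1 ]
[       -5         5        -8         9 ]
tr(T) = 13 + 9 - 9 + 9 = 22

The trace of a square matrix is the sum of its diagonal entries.
Diagonal entries of T: T[0][0] = 13, T[1][1] = 9, T[2][2] = -9, T[3][3] = 9.
tr(T) = 13 + 9 - 9 + 9 = 22.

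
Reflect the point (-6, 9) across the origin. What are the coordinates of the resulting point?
(6, -9)

Reflection across origin: (-6, 9) → (6, -9)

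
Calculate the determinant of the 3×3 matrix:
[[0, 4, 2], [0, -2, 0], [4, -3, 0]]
16

Expansion along first row:
det = 0·det([[-2,0],[-3,0]]) - 4·det([[0,0],[4,0]]) + 2·det([[0,-2],[4,-3]])
    = 0·(-2·0 - 0·-3) - 4·(0·0 - 0·4) + 2·(0·-3 - -2·4)
    = 0·0 - 4·0 + 2·8
    = 0 + 0 + 16 = 16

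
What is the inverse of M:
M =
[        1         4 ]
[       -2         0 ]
det(M) = 8
M⁻¹ =
[        0      -1/2 ]
[      1/4       1/8 ]

For a 2×2 matrix M = [[a, b], [c, d]] with det(M) ≠ 0, M⁻¹ = (1/det(M)) * [[d, -b], [-c, a]].
det(M) = (1)*(0) - (4)*(-2) = 0 + 8 = 8.
M⁻¹ = (1/8) * [[0, -4], [2, 1]].
Dividing each entry by 8 and reducing:
M⁻¹ =
[        0      -1/2 ]
[      1/4       1/8 ]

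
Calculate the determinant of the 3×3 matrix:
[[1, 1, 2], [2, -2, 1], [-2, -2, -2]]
-8

Expansion along first row:
det = 1·det([[-2,1],[-2,-2]]) - 1·det([[2,1],[-2,-2]]) + 2·det([[2,-2],[-2,-2]])
    = 1·(-2·-2 - 1·-2) - 1·(2·-2 - 1·-2) + 2·(2·-2 - -2·-2)
    = 1·6 - 1·-2 + 2·-8
    = 6 + 2 + -16 = -8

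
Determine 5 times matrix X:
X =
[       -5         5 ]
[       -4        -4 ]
5X =
[      -25        25 ]
[      -20       -20 ]

Scalar multiplication is elementwise: (5X)[i][j] = 5 * X[i][j].
  (5X)[0][0] = 5 * (-5) = -25
  (5X)[0][1] = 5 * (5) = 25
  (5X)[1][0] = 5 * (-4) = -20
  (5X)[1][1] = 5 * (-4) = -20
5X =
[      -25        25 ]
[      -20       -20 ]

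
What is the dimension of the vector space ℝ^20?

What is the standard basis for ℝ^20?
Dimension = 20; standard basis = {e_1, e_2, e_3, …, e_20}

ℝ^20 is the space of 20-tuples of real numbers; its dimension is 20.
The standard basis consists of 20 vectors: e_1, e_2, e_3, …, e_20, where e_i is the vector with 1 in position i and 0 elsewhere.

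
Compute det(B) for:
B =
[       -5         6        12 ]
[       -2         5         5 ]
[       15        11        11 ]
det(B) = -582

Expand along row 0 (cofactor expansion): det(B) = a*(e*i - f*h) - b*(d*i - f*g) + c*(d*h - e*g), where the 3×3 is [[a, b, c], [d, e, f], [g, h, i]].
Minor M_00 = (5)*(11) - (5)*(11) = 55 - 55 = 0.
Minor M_01 = (-2)*(11) - (5)*(15) = -22 - 75 = -97.
Minor M_02 = (-2)*(11) - (5)*(15) = -22 - 75 = -97.
det(B) = (-5)*(0) - (6)*(-97) + (12)*(-97) = 0 + 582 - 1164 = -582.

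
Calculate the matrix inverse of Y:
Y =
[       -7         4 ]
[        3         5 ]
det(Y) = -47
Y⁻¹ =
[    -5/47      4/47 ]
[     3/47      7/47 ]

For a 2×2 matrix Y = [[a, b], [c, d]] with det(Y) ≠ 0, Y⁻¹ = (1/det(Y)) * [[d, -b], [-c, a]].
det(Y) = (-7)*(5) - (4)*(3) = -35 - 12 = -47.
Y⁻¹ = (1/-47) * [[5, -4], [-3, -7]].
Dividing each entry by -47 and reducing:
Y⁻¹ =
[    -5/47      4/47 ]
[     3/47      7/47 ]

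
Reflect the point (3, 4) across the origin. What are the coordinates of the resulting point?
(-3, -4)

Reflection across origin: (3, 4) → (-3, -4)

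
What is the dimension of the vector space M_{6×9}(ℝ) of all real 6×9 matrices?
Dimension = 54

A real 6×9 matrix is determined by its 6·9 = 54 independent entries.
A standard basis is {E_ij : 1 ≤ i ≤ 6, 1 ≤ j ≤ 9}, where E_ij has a 1 in position (i, j) and 0 elsewhere — there are 54 such matrices, and they are linearly independent and span M_{6×9}(ℝ).
Therefore dim(M_{6×9}(ℝ)) = 54.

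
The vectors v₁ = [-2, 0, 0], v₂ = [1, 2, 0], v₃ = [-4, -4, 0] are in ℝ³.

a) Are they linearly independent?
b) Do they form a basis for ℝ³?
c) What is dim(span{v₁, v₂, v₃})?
Not independent, not a basis, dim(span) = 2

Check whether v₃ can be written as a linear combination of v₁ and v₂.
v₃ = (1)·v₁ + (-2)·v₂ = [-4, -4, 0], so the three vectors are linearly dependent.
Thus they do not form a basis for ℝ³, and dim(span{v₁, v₂, v₃}) = 2 (spanned by v₁ and v₂).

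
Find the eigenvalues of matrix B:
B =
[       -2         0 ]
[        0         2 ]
λ = -2, 2

Solve det(B - λI) = 0. For a 2×2 matrix the characteristic equation is λ² - (trace)λ + det = 0.
trace(B) = a + d = -2 + 2 = 0.
det(B) = a*d - b*c = (-2)*(2) - (0)*(0) = -4 - 0 = -4.
Characteristic equation: λ² - (0)λ + (-4) = 0.
Discriminant = (0)² - 4*(-4) = 0 + 16 = 16.
λ = (0 ± √16) / 2 = (0 ± 4) / 2 = -2, 2.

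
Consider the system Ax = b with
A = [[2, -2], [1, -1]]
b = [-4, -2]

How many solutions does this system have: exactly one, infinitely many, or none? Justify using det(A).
Infinitely many solutions

det(A) = (2)*(-1) - (-2)*(1) = 0, so A is singular (column 2 is -1 times column 1).
b = [-4, -2] = -2 * column 1 of A, so b lies in the column space of A.
A singular matrix whose right-hand side is in its column space gives a 1-parameter family of solutions — infinitely many.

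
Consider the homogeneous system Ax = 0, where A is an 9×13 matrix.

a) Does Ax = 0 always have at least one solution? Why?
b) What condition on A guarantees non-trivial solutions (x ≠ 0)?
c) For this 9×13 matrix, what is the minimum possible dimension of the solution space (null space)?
a) Yes, x = 0 is always a solution. b) When A has linearly dependent columns (rank < n). c) Minimum nullity = 4.

a) x = 0 satisfies A·0 = 0, so the zero vector is always a solution.
b) Non-trivial solutions exist iff the columns of A are linearly dependent, equivalently rank(A) < n (the number of columns).
c) By rank-nullity, rank(A) + nullity(A) = n = 13. Since A has only 9 rows, rank(A) ≤ 9, so nullity(A) ≥ 13 - 9 = 4.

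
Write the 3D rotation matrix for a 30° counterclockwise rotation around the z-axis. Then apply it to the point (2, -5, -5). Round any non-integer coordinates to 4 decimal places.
R = [[√3/2, -1/2, 0], [1/2, √3/2, 0], [0, 0, 1]]; R·(2, -5, -5) = (4.2321, -3.3301, -5.0000)

Rotation matrix for 30° around z-axis:
cos(30°) = √3/2, sin(30°) = 1/2
R = [[√3/2, -1/2, 0], [1/2, √3/2, 0], [0, 0, 1]]
Apply to (2, -5, -5): R·[2, -5, -5]ᵀ = (4.2321, -3.3301, -5.0000)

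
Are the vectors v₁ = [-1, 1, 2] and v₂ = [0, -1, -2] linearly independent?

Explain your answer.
Yes, linearly independent

Two vectors are linearly dependent iff one is a scalar multiple of the other.
No single scalar k satisfies v₂ = k·v₁ (the ratios of corresponding entries disagree), so v₁ and v₂ are linearly independent.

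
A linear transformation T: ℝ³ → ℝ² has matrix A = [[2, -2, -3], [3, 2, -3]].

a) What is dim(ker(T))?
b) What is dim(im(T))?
dim(ker) = 1, dim(im) = 2

The two rows are not scalar multiples of one another (no single k satisfies row 2 = k × row 1), so they are linearly independent.
Thus rank(A) = 2.
dim(im(T)) = rank(A) = 2.
By the rank-nullity theorem applied to T: ℝ³ → ℝ², rank(A) + nullity(A) = 3 (the domain dimension), so dim(ker(T)) = 3 - 2 = 1.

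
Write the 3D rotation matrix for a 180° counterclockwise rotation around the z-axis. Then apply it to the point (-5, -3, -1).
R = [[-1, 0, 0], [0, -1, 0], [0, 0, 1]]; R·(-5, -3, -1) = (5, 3, -1)

Rotation matrix for 180° around z-axis:
cos(180°) = -1, sin(180°) = 0
R = [[-1, 0, 0], [0, -1, 0], [0, 0, 1]]
Apply to (-5, -3, -1): R·[-5, -3, -1]ᵀ = (5, 3, -1)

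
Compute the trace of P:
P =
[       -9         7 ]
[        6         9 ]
tr(P) = -9 + 9 = 0

The trace of a square matrix is the sum of its diagonal entries.
Diagonal entries of P: P[0][0] = -9, P[1][1] = 9.
tr(P) = -9 + 9 = 0.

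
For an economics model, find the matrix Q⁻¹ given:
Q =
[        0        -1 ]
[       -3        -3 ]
det(Q) = -3
Q⁻¹ =
[        1      -1/3 ]
[       -1         0 ]

For a 2×2 matrix Q = [[a, b], [c, d]] with det(Q) ≠ 0, Q⁻¹ = (1/det(Q)) * [[d, -b], [-c, a]].
det(Q) = (0)*(-3) - (-1)*(-3) = 0 - 3 = -3.
Q⁻¹ = (1/-3) * [[-3, 1], [3, 0]].
Dividing each entry by -3 and reducing:
Q⁻¹ =
[        1      -1/3 ]
[       -1         0 ]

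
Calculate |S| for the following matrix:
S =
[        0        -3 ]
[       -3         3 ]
det(S) = -9

For a 2×2 matrix [[a, b], [c, d]], det = a*d - b*c.
det(S) = (0)*(3) - (-3)*(-3) = 0 - 9 = -9.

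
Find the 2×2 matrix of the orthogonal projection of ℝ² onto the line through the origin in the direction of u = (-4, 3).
[[16/25, -12/25], [-12/25, 9/25]]

The orthogonal projection onto the line spanned by a nonzero vector u = (a, b) has matrix P = (u uᵀ) / (uᵀ u) = (1/(a² + b²)) · [[a², ab], [ab, b²]].
Here u = (-4, 3), so a² + b² = 16 + 9 = 25.
P = (1/25) · [[16, -12], [-12, 9]] = [[16/25, -12/25], [-12/25, 9/25]].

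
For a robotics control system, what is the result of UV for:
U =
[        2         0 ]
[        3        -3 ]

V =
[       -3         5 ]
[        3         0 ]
UV =
[       -6        10 ]
[      -18        15 ]

Matrix multiplication: (UV)[i][j] = sum over k of U[i][k] * V[k][j].
  (UV)[0][0] = (2)*(-3) + (0)*(3) = -6
  (UV)[0][1] = (2)*(5) + (0)*(0) = 10
  (UV)[1][0] = (3)*(-3) + (-3)*(3) = -18
  (UV)[1][1] = (3)*(5) + (-3)*(0) = 15
UV =
[       -6        10 ]
[      -18        15 ]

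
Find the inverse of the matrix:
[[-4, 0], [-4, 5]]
[[-1/4, 0], [-1/5, 1/5]]

For [[a,b],[c,d]], inverse = (1/det)·[[d,-b],[-c,a]]
det = -4·5 - 0·-4 = -20
Inverse = (1/-20)·[[5, 0], [4, -4]]
        = [[-1/4, 0], [-1/5, 1/5]]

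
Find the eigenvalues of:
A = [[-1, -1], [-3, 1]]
λ = -2, 2

Solve det(A - λI) = 0. For a 2×2 matrix this is λ² - (trace)λ + det = 0.
trace(A) = -1 + 1 = 0.
det(A) = (-1)*(1) - (-1)*(-3) = -1 - 3 = -4.
Characteristic equation: λ² - (0)λ + (-4) = 0.
Discriminant: (0)² - 4*(-4) = 0 + 16 = 16.
Roots: λ = (0 ± √16) / 2 = -2, 2.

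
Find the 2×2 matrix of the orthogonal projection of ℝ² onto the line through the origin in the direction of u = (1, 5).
[[1/26, 5/26], [5/26, 25/26]]

The orthogonal projection onto the line spanned by a nonzero vector u = (a, b) has matrix P = (u uᵀ) / (uᵀ u) = (1/(a² + b²)) · [[a², ab], [ab, b²]].
Here u = (1, 5), so a² + b² = 1 + 25 = 26.
P = (1/26) · [[1, 5], [5, 25]] = [[1/26, 5/26], [5/26, 25/26]].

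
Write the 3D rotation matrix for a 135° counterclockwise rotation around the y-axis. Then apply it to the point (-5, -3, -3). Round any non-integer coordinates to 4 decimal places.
R = [[-√2/2, 0, √2/2], [0, 1, 0], [-√2/2, 0, -√2/2]]; R·(-5, -3, -3) = (1.4142, -3.0000, 5.6569)

Rotation matrix for 135° around y-axis:
cos(135°) = -√2/2, sin(135°) = √2/2
R = [[-√2/2, 0, √2/2], [0, 1, 0], [-√2/2, 0, -√2/2]]
Apply to (-5, -3, -3): R·[-5, -3, -3]ᵀ = (1.4142, -3.0000, 5.6569)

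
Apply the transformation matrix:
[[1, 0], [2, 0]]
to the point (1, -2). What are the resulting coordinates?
(1, 2)

Matrix multiplication:
[[1, 0], [2, 0]] × [1, -2]ᵀ
= [1×1 + 0×-2, 2×1 + 0×-2]ᵀ
= [1.0000, 2.0000]ᵀ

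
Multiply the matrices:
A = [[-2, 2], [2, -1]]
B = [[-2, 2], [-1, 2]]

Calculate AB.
[[2, 0], [-3, 2]]

Each entry (i,j) of AB = sum over k of A[i][k]*B[k][j].
(AB)[0][0] = (-2)*(-2) + (2)*(-1) = 2
(AB)[0][1] = (-2)*(2) + (2)*(2) = 0
(AB)[1][0] = (2)*(-2) + (-1)*(-1) = -3
(AB)[1][1] = (2)*(2) + (-1)*(2) = 2
AB = [[2, 0], [-3, 2]]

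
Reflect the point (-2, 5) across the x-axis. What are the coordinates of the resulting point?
(-2, -5)

Reflection across x-axis: (-2, 5) → (-2, -5)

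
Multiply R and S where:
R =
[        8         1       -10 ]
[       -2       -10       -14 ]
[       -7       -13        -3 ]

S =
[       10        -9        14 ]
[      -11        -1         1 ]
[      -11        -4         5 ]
RS =
[      179       -33        63 ]
[      244        84      -108 ]
[      106        88      -126 ]

Matrix multiplication: (RS)[i][j] = sum over k of R[i][k] * S[k][j].
  (RS)[0][0] = (8)*(10) + (1)*(-11) + (-10)*(-11) = 179
  (RS)[0][1] = (8)*(-9) + (1)*(-1) + (-10)*(-4) = -33
  (RS)[0][2] = (8)*(14) + (1)*(1) + (-10)*(5) = 63
  (RS)[1][0] = (-2)*(10) + (-10)*(-11) + (-14)*(-11) = 244
  (RS)[1][1] = (-2)*(-9) + (-10)*(-1) + (-14)*(-4) = 84
  (RS)[1][2] = (-2)*(14) + (-10)*(1) + (-14)*(5) = -108
  (RS)[2][0] = (-7)*(10) + (-13)*(-11) + (-3)*(-11) = 106
  (RS)[2][1] = (-7)*(-9) + (-13)*(-1) + (-3)*(-4) = 88
  (RS)[2][2] = (-7)*(14) + (-13)*(1) + (-3)*(5) = -126
RS =
[      179       -33        63 ]
[      244        84      -108 ]
[      106        88      -126 ]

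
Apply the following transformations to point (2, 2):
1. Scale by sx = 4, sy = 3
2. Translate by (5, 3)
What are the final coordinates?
(13, 9)

Step 1: Scale (2, 2) by (sx, sy) = (4, 3) → (8, 6)
Step 2: Translate by (5, 3) → (13, 9)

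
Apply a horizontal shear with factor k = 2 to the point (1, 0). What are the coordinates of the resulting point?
(1, 0)

Shear matrix for horizontal shear with factor k = 2:
[[1, 2], [0, 1]]
Result: (1, 0) → (1, 0)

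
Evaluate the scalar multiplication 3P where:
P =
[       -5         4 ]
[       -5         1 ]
3P =
[      -15        12 ]
[      -15         3 ]

Scalar multiplication is elementwise: (3P)[i][j] = 3 * P[i][j].
  (3P)[0][0] = 3 * (-5) = -15
  (3P)[0][1] = 3 * (4) = 12
  (3P)[1][0] = 3 * (-5) = -15
  (3P)[1][1] = 3 * (1) = 3
3P =
[      -15        12 ]
[      -15         3 ]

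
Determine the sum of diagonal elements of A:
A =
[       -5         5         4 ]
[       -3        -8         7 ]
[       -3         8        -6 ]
tr(A) = -5 - 8 - 6 = -19

The trace of a square matrix is the sum of its diagonal entries.
Diagonal entries of A: A[0][0] = -5, A[1][1] = -8, A[2][2] = -6.
tr(A) = -5 - 8 - 6 = -19.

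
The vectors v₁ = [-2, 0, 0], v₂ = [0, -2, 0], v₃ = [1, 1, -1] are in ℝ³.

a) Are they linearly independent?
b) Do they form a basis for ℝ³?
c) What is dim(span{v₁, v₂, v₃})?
Yes independent, yes basis, dim = 3

Stack v₁, v₂, v₃ as rows of a 3×3 matrix.
[[-2, 0, 0]; [0, -2, 0]; [1, 1, -1]] is already lower triangular with nonzero diagonal entries (-2, -2, -1), so its determinant is the product of the diagonal entries, det = (-2)·(-2)·(-1) = -4 ≠ 0, and the rows are linearly independent.
Three linearly independent vectors in ℝ³ form a basis for ℝ³, so dim(span{v₁,v₂,v₃}) = 3.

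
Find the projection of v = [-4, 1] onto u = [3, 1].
[-33/10, -11/10]

The projection of v onto u is proj_u(v) = ((v·u) / (u·u)) · u.
v·u = (-4)*(3) + (1)*(1) = -11.
u·u = (3)*(3) + (1)*(1) = 10.
coefficient = -11 / 10 = -11/10.
proj_u(v) = -11/10 · [3, 1] = [-33/10, -11/10].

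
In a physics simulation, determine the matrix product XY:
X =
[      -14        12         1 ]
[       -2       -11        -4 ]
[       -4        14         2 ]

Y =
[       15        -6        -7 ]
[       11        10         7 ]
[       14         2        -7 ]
XY =
[      -64       206       175 ]
[     -207      -106       -35 ]
[      122       168       112 ]

Matrix multiplication: (XY)[i][j] = sum over k of X[i][k] * Y[k][j].
  (XY)[0][0] = (-14)*(15) + (12)*(11) + (1)*(14) = -64
  (XY)[0][1] = (-14)*(-6) + (12)*(10) + (1)*(2) = 206
  (XY)[0][2] = (-14)*(-7) + (12)*(7) + (1)*(-7) = 175
  (XY)[1][0] = (-2)*(15) + (-11)*(11) + (-4)*(14) = -207
  (XY)[1][1] = (-2)*(-6) + (-11)*(10) + (-4)*(2) = -106
  (XY)[1][2] = (-2)*(-7) + (-11)*(7) + (-4)*(-7) = -35
  (XY)[2][0] = (-4)*(15) + (14)*(11) + (2)*(14) = 122
  (XY)[2][1] = (-4)*(-6) + (14)*(10) + (2)*(2) = 168
  (XY)[2][2] = (-4)*(-7) + (14)*(7) + (2)*(-7) = 112
XY =
[      -64       206       175 ]
[     -207      -106       -35 ]
[      122       168       112 ]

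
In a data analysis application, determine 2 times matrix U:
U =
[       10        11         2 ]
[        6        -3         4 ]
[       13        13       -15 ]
2U =
[       20        22         4 ]
[       12        -6         8 ]
[       26        26       -30 ]

Scalar multiplication is elementwise: (2U)[i][j] = 2 * U[i][j].
  (2U)[0][0] = 2 * (10) = 20
  (2U)[0][1] = 2 * (11) = 22
  (2U)[0][2] = 2 * (2) = 4
  (2U)[1][0] = 2 * (6) = 12
  (2U)[1][1] = 2 * (-3) = -6
  (2U)[1][2] = 2 * (4) = 8
  (2U)[2][0] = 2 * (13) = 26
  (2U)[2][1] = 2 * (13) = 26
  (2U)[2][2] = 2 * (-15) = -30
2U =
[       20        22         4 ]
[       12        -6         8 ]
[       26        26       -30 ]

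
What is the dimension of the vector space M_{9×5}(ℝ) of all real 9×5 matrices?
Dimension = 45

A real 9×5 matrix is determined by its 9·5 = 45 independent entries.
A standard basis is {E_ij : 1 ≤ i ≤ 9, 1 ≤ j ≤ 5}, where E_ij has a 1 in position (i, j) and 0 elsewhere — there are 45 such matrices, and they are linearly independent and span M_{9×5}(ℝ).
Therefore dim(M_{9×5}(ℝ)) = 45.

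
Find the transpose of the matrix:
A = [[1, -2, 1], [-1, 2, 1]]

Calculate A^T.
[[1, -1], [-2, 2], [1, 1]]

The transpose sends entry (i,j) to (j,i); rows become columns.
Row 0 of A: [1, -2, 1] -> column 0 of A^T.
Row 1 of A: [-1, 2, 1] -> column 1 of A^T.
A^T = [[1, -1], [-2, 2], [1, 1]]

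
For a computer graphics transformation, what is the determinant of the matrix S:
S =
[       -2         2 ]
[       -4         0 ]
det(S) = 8

For a 2×2 matrix [[a, b], [c, d]], det = a*d - b*c.
det(S) = (-2)*(0) - (2)*(-4) = 0 + 8 = 8.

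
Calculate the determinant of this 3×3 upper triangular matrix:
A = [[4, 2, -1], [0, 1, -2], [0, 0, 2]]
8

The determinant of a triangular matrix is the product of its diagonal entries (the off-diagonal entries above the diagonal do not affect it).
det(A) = (4) * (1) * (2) = 8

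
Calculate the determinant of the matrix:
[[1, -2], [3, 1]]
7

For a 2×2 matrix [[a, b], [c, d]], det = ad - bc
det = (1)(1) - (-2)(3) = 1 - -6 = 7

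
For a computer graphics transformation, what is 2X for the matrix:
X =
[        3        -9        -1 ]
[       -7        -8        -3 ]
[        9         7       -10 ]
2X =
[        6       -18        -2 ]
[      -14       -16        -6 ]
[       18        14       -20 ]

Scalar multiplication is elementwise: (2X)[i][j] = 2 * X[i][j].
  (2X)[0][0] = 2 * (3) = 6
  (2X)[0][1] = 2 * (-9) = -18
  (2X)[0][2] = 2 * (-1) = -2
  (2X)[1][0] = 2 * (-7) = -14
  (2X)[1][1] = 2 * (-8) = -16
  (2X)[1][2] = 2 * (-3) = -6
  (2X)[2][0] = 2 * (9) = 18
  (2X)[2][1] = 2 * (7) = 14
  (2X)[2][2] = 2 * (-10) = -20
2X =
[        6       -18        -2 ]
[      -14       -16        -6 ]
[       18        14       -20 ]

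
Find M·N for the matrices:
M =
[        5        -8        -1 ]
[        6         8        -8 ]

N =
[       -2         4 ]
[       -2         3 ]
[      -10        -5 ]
MN =
[       16         1 ]
[       52        88 ]

Matrix multiplication: (MN)[i][j] = sum over k of M[i][k] * N[k][j].
  (MN)[0][0] = (5)*(-2) + (-8)*(-2) + (-1)*(-10) = 16
  (MN)[0][1] = (5)*(4) + (-8)*(3) + (-1)*(-5) = 1
  (MN)[1][0] = (6)*(-2) + (8)*(-2) + (-8)*(-10) = 52
  (MN)[1][1] = (6)*(4) + (8)*(3) + (-8)*(-5) = 88
MN =
[       16         1 ]
[       52        88 ]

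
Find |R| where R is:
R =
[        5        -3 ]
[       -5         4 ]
det(R) = 5

For a 2×2 matrix [[a, b], [c, d]], det = a*d - b*c.
det(R) = (5)*(4) - (-3)*(-5) = 20 - 15 = 5.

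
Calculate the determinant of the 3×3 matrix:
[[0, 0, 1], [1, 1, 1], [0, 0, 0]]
0

Expansion along first row:
det = 0·det([[1,1],[0,0]]) - 0·det([[1,1],[0,0]]) + 1·det([[1,1],[0,0]])
    = 0·(1·0 - 1·0) - 0·(1·0 - 1·0) + 1·(1·0 - 1·0)
    = 0·0 - 0·0 + 1·0
    = 0 + 0 + 0 = 0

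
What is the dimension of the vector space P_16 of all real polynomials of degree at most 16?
Dimension = 17

A polynomial of degree at most 16 can be written as a₀ + a₁x + a₂x² + … + a_16x^16, with 17 free coefficients a₀, …, a_16.
The set {1, x, x², …, x^16} is a basis: it spans P_16 (every such polynomial is a linear combination of these) and is linearly independent (a polynomial is zero iff all its coefficients are zero).
Therefore dim(P_16) = 16 + 1 = 17.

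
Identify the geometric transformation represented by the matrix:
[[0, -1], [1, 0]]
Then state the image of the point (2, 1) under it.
rotation by 90° counterclockwise; image of (2, 1) is (-1, 2)

This matches the form [[cos θ, -sin θ], [sin θ, cos θ]] of a rotation matrix; reading off cos θ and sin θ gives the angle.
The matrix [[0, -1], [1, 0]] represents: rotation by 90° counterclockwise.
Applying it to (2, 1): [0·2 + -1·1, 1·2 + 0·1] = (-1, 2).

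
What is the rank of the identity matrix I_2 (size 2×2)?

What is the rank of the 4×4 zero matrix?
rank(I_2) = 2, rank(0) = 0

The identity I_2 has 2 columns that are the standard basis vectors e_1, …, e_2. These are linearly independent, so all 2 columns are pivots and rank(I_2) = 2.
The 4×4 zero matrix has every entry zero, so every row is the zero row and there are no pivots; rank(0) = 0.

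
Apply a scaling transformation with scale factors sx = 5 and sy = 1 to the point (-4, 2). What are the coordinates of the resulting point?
(-20, 2)

Scaling matrix:
[[5, 0], [0, 1]]
Result: (-4 × 5, 2 × 1) = (-20, 2)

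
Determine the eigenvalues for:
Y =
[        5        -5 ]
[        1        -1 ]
λ = 0, 4

Solve det(Y - λI) = 0. For a 2×2 matrix the characteristic equation is λ² - (trace)λ + det = 0.
trace(Y) = a + d = 5 - 1 = 4.
det(Y) = a*d - b*c = (5)*(-1) - (-5)*(1) = -5 + 5 = 0.
Characteristic equation: λ² - (4)λ + (0) = 0.
Discriminant = (4)² - 4*(0) = 16 - 0 = 16.
λ = (4 ± √16) / 2 = (4 ± 4) / 2 = 0, 4.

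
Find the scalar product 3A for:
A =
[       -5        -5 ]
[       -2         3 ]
3A =
[      -15       -15 ]
[       -6         9 ]

Scalar multiplication is elementwise: (3A)[i][j] = 3 * A[i][j].
  (3A)[0][0] = 3 * (-5) = -15
  (3A)[0][1] = 3 * (-5) = -15
  (3A)[1][0] = 3 * (-2) = -6
  (3A)[1][1] = 3 * (3) = 9
3A =
[      -15       -15 ]
[       -6         9 ]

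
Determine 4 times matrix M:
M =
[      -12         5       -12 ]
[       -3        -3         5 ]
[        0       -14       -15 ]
4M =
[      -48        20       -48 ]
[      -12       -12        20 ]
[        0       -56       -60 ]

Scalar multiplication is elementwise: (4M)[i][j] = 4 * M[i][j].
  (4M)[0][0] = 4 * (-12) = -48
  (4M)[0][1] = 4 * (5) = 20
  (4M)[0][2] = 4 * (-12) = -48
  (4M)[1][0] = 4 * (-3) = -12
  (4M)[1][1] = 4 * (-3) = -12
  (4M)[1][2] = 4 * (5) = 20
  (4M)[2][0] = 4 * (0) = 0
  (4M)[2][1] = 4 * (-14) = -56
  (4M)[2][2] = 4 * (-15) = -60
4M =
[      -48        20       -48 ]
[      -12       -12        20 ]
[        0       -56       -60 ]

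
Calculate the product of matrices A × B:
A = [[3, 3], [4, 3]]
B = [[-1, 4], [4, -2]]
[[9, 6], [8, 10]]

Matrix multiplication:
C[0][0] = 3×-1 + 3×4 = 9
C[0][1] = 3×4 + 3×-2 = 6
C[1][0] = 4×-1 + 3×4 = 8
C[1][1] = 4×4 + 3×-2 = 10
Result: [[9, 6], [8, 10]]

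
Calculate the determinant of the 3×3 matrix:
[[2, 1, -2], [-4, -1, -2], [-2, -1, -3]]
-10

Expansion along first row:
det = 2·det([[-1,-2],[-1,-3]]) - 1·det([[-4,-2],[-2,-3]]) + -2·det([[-4,-1],[-2,-1]])
    = 2·(-1·-3 - -2·-1) - 1·(-4·-3 - -2·-2) + -2·(-4·-1 - -1·-2)
    = 2·1 - 1·8 + -2·2
    = 2 + -8 + -4 = -10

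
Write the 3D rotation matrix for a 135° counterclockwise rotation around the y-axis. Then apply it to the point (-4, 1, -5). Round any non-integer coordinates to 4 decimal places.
R = [[-√2/2, 0, √2/2], [0, 1, 0], [-√2/2, 0, -√2/2]]; R·(-4, 1, -5) = (-0.7071, 1.0000, 6.3640)

Rotation matrix for 135° around y-axis:
cos(135°) = -√2/2, sin(135°) = √2/2
R = [[-√2/2, 0, √2/2], [0, 1, 0], [-√2/2, 0, -√2/2]]
Apply to (-4, 1, -5): R·[-4, 1, -5]ᵀ = (-0.7071, 1.0000, 6.3640)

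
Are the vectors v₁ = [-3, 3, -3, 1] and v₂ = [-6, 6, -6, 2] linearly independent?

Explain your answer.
No, linearly dependent (v₂ = 2·v₁)

Check whether there is a scalar k with v₂ = k·v₁.
Comparing components, k = 2 satisfies 2·[-3, 3, -3, 1] = [-6, 6, -6, 2].
Since v₂ is a scalar multiple of v₁, the two vectors are linearly dependent.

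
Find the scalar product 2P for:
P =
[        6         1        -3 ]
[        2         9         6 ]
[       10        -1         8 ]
2P =
[       12         2        -6 ]
[        4        18        12 ]
[       20        -2        16 ]

Scalar multiplication is elementwise: (2P)[i][j] = 2 * P[i][j].
  (2P)[0][0] = 2 * (6) = 12
  (2P)[0][1] = 2 * (1) = 2
  (2P)[0][2] = 2 * (-3) = -6
  (2P)[1][0] = 2 * (2) = 4
  (2P)[1][1] = 2 * (9) = 18
  (2P)[1][2] = 2 * (6) = 12
  (2P)[2][0] = 2 * (10) = 20
  (2P)[2][1] = 2 * (-1) = -2
  (2P)[2][2] = 2 * (8) = 16
2P =
[       12         2        -6 ]
[        4        18        12 ]
[       20        -2        16 ]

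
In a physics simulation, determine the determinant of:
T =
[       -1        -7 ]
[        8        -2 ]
det(T) = 58

For a 2×2 matrix [[a, b], [c, d]], det = a*d - b*c.
det(T) = (-1)*(-2) - (-7)*(8) = 2 + 56 = 58.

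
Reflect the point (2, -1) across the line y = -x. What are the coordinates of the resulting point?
(1, -2)

Reflection across line y = -x: (2, -1) → (1, -2)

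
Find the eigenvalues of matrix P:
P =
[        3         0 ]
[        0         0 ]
λ = 0, 3

Solve det(P - λI) = 0. For a 2×2 matrix the characteristic equation is λ² - (trace)λ + det = 0.
trace(P) = a + d = 3 + 0 = 3.
det(P) = a*d - b*c = (3)*(0) - (0)*(0) = 0 - 0 = 0.
Characteristic equation: λ² - (3)λ + (0) = 0.
Discriminant = (3)² - 4*(0) = 9 - 0 = 9.
λ = (3 ± √9) / 2 = (3 ± 3) / 2 = 0, 3.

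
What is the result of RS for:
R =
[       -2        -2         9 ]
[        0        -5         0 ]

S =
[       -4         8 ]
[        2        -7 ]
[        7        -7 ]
RS =
[       67       -65 ]
[      -10        35 ]

Matrix multiplication: (RS)[i][j] = sum over k of R[i][k] * S[k][j].
  (RS)[0][0] = (-2)*(-4) + (-2)*(2) + (9)*(7) = 67
  (RS)[0][1] = (-2)*(8) + (-2)*(-7) + (9)*(-7) = -65
  (RS)[1][0] = (0)*(-4) + (-5)*(2) + (0)*(7) = -10
  (RS)[1][1] = (0)*(8) + (-5)*(-7) + (0)*(-7) = 35
RS =
[       67       -65 ]
[      -10        35 ]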